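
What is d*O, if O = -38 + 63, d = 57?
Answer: 1425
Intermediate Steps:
O = 25
d*O = 57*25 = 1425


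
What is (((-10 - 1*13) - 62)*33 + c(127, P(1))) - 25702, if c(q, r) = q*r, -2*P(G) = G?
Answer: -57141/2 ≈ -28571.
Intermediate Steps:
P(G) = -G/2
(((-10 - 1*13) - 62)*33 + c(127, P(1))) - 25702 = (((-10 - 1*13) - 62)*33 + 127*(-½*1)) - 25702 = (((-10 - 13) - 62)*33 + 127*(-½)) - 25702 = ((-23 - 62)*33 - 127/2) - 25702 = (-85*33 - 127/2) - 25702 = (-2805 - 127/2) - 25702 = -5737/2 - 25702 = -57141/2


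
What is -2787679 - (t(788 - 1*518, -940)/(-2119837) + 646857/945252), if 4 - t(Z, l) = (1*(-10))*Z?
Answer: -620655250251437033/222642240436 ≈ -2.7877e+6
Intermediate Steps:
t(Z, l) = 4 + 10*Z (t(Z, l) = 4 - 1*(-10)*Z = 4 - (-10)*Z = 4 + 10*Z)
-2787679 - (t(788 - 1*518, -940)/(-2119837) + 646857/945252) = -2787679 - ((4 + 10*(788 - 1*518))/(-2119837) + 646857/945252) = -2787679 - ((4 + 10*(788 - 518))*(-1/2119837) + 646857*(1/945252)) = -2787679 - ((4 + 10*270)*(-1/2119837) + 71873/105028) = -2787679 - ((4 + 2700)*(-1/2119837) + 71873/105028) = -2787679 - (2704*(-1/2119837) + 71873/105028) = -2787679 - (-2704/2119837 + 71873/105028) = -2787679 - 1*152075048989/222642240436 = -2787679 - 152075048989/222642240436 = -620655250251437033/222642240436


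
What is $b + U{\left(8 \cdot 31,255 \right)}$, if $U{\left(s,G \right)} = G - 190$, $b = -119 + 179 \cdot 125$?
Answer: $22321$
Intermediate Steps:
$b = 22256$ ($b = -119 + 22375 = 22256$)
$U{\left(s,G \right)} = -190 + G$ ($U{\left(s,G \right)} = G - 190 = -190 + G$)
$b + U{\left(8 \cdot 31,255 \right)} = 22256 + \left(-190 + 255\right) = 22256 + 65 = 22321$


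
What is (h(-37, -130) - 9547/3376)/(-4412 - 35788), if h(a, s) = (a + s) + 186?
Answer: -18199/45238400 ≈ -0.00040229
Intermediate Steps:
h(a, s) = 186 + a + s
(h(-37, -130) - 9547/3376)/(-4412 - 35788) = ((186 - 37 - 130) - 9547/3376)/(-4412 - 35788) = (19 - 9547*1/3376)/(-40200) = (19 - 9547/3376)*(-1/40200) = (54597/3376)*(-1/40200) = -18199/45238400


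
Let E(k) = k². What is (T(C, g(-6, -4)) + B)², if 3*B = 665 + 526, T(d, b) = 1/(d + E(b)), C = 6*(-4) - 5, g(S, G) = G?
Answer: 26625600/169 ≈ 1.5755e+5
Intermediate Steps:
C = -29 (C = -24 - 5 = -29)
T(d, b) = 1/(d + b²)
B = 397 (B = (665 + 526)/3 = (⅓)*1191 = 397)
(T(C, g(-6, -4)) + B)² = (1/(-29 + (-4)²) + 397)² = (1/(-29 + 16) + 397)² = (1/(-13) + 397)² = (-1/13 + 397)² = (5160/13)² = 26625600/169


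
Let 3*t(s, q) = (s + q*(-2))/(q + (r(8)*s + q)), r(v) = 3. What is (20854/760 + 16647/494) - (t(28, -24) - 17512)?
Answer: 2343811267/133380 ≈ 17572.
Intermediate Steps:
t(s, q) = (s - 2*q)/(3*(2*q + 3*s)) (t(s, q) = ((s + q*(-2))/(q + (3*s + q)))/3 = ((s - 2*q)/(q + (q + 3*s)))/3 = ((s - 2*q)/(2*q + 3*s))/3 = (s - 2*q)/(3*(2*q + 3*s)))
(20854/760 + 16647/494) - (t(28, -24) - 17512) = (20854/760 + 16647/494) - ((28 - 2*(-24))/(3*(2*(-24) + 3*28)) - 17512) = (20854*(1/760) + 16647*(1/494)) - ((28 + 48)/(3*(-48 + 84)) - 17512) = (10427/380 + 16647/494) - ((1/3)*76/36 - 17512) = 302021/4940 - ((1/3)*(1/36)*76 - 17512) = 302021/4940 - (19/27 - 17512) = 302021/4940 - 1*(-472805/27) = 302021/4940 + 472805/27 = 2343811267/133380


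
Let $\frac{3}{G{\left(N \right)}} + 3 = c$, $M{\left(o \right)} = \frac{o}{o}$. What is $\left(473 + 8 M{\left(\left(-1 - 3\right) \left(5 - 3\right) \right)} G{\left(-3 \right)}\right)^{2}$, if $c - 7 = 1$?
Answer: $\frac{5707321}{25} \approx 2.2829 \cdot 10^{5}$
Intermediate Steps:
$c = 8$ ($c = 7 + 1 = 8$)
$M{\left(o \right)} = 1$
$G{\left(N \right)} = \frac{3}{5}$ ($G{\left(N \right)} = \frac{3}{-3 + 8} = \frac{3}{5}$)
$\left(473 + 8 M{\left(\left(-1 - 3\right) \left(5 - 3\right) \right)} G{\left(-3 \right)}\right)^{2} = \left(473 + 8 \cdot 1 \cdot \frac{3}{5}\right)^{2} = \left(473 + 8 \cdot \frac{3}{5}\right)^{2} = \left(473 + \frac{24}{5}\right)^{2} = \left(\frac{2389}{5}\right)^{2} = \frac{5707321}{25}$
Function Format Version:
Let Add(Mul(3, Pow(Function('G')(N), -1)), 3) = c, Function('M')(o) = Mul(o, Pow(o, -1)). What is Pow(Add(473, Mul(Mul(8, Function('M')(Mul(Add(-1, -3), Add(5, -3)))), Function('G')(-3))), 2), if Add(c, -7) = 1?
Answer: Rational(5707321, 25) ≈ 2.2829e+5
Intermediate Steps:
c = 8 (c = Add(7, 1) = 8)
Function('M')(o) = 1
Function('G')(N) = Rational(3, 5) (Function('G')(N) = Mul(3, Pow(Add(-3, 8), -1)) = Mul(3, Pow(5, -1)) = Mul(3, Rational(1, 5)) = Rational(3, 5))
Pow(Add(473, Mul(Mul(8, Function('M')(Mul(Add(-1, -3), Add(5, -3)))), Function('G')(-3))), 2) = Pow(Add(473, Mul(Mul(8, 1), Rational(3, 5))), 2) = Pow(Add(473, Mul(8, Rational(3, 5))), 2) = Pow(Add(473, Rational(24, 5)), 2) = Pow(Rational(2389, 5), 2) = Rational(5707321, 25)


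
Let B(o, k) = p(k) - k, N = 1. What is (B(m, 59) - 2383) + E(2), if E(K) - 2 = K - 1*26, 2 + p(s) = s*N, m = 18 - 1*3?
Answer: -2407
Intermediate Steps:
m = 15 (m = 18 - 3 = 15)
p(s) = -2 + s (p(s) = -2 + s*1 = -2 + s)
B(o, k) = -2 (B(o, k) = (-2 + k) - k = -2)
E(K) = -24 + K (E(K) = 2 + (K - 1*26) = 2 + (K - 26) = 2 + (-26 + K) = -24 + K)
(B(m, 59) - 2383) + E(2) = (-2 - 2383) + (-24 + 2) = -2385 - 22 = -2407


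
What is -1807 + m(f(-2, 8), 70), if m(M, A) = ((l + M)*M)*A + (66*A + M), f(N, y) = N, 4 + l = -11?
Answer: 5191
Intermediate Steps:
l = -15 (l = -4 - 11 = -15)
m(M, A) = M + 66*A + A*M*(-15 + M) (m(M, A) = ((-15 + M)*M)*A + (66*A + M) = (M*(-15 + M))*A + (M + 66*A) = A*M*(-15 + M) + (M + 66*A) = M + 66*A + A*M*(-15 + M))
-1807 + m(f(-2, 8), 70) = -1807 + (-2 + 66*70 + 70*(-2)² - 15*70*(-2)) = -1807 + (-2 + 4620 + 70*4 + 2100) = -1807 + (-2 + 4620 + 280 + 2100) = -1807 + 6998 = 5191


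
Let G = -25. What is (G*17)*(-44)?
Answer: 18700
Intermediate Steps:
(G*17)*(-44) = -25*17*(-44) = -425*(-44) = 18700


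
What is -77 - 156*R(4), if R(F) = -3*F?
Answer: 1795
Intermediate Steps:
-77 - 156*R(4) = -77 - (-468)*4 = -77 - 156*(-12) = -77 + 1872 = 1795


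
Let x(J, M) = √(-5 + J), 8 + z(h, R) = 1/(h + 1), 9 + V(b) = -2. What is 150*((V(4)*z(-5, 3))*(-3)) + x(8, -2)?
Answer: -81675/2 + √3 ≈ -40836.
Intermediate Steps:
V(b) = -11 (V(b) = -9 - 2 = -11)
z(h, R) = -8 + 1/(1 + h) (z(h, R) = -8 + 1/(h + 1) = -8 + 1/(1 + h))
150*((V(4)*z(-5, 3))*(-3)) + x(8, -2) = 150*(-11*(-7 - 8*(-5))/(1 - 5)*(-3)) + √(-5 + 8) = 150*(-11*(-7 + 40)/(-4)*(-3)) + √3 = 150*(-(-11)*33/4*(-3)) + √3 = 150*(-11*(-33/4)*(-3)) + √3 = 150*((363/4)*(-3)) + √3 = 150*(-1089/4) + √3 = -81675/2 + √3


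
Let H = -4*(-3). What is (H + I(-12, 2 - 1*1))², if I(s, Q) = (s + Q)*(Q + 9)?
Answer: 9604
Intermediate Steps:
I(s, Q) = (9 + Q)*(Q + s) (I(s, Q) = (Q + s)*(9 + Q) = (9 + Q)*(Q + s))
H = 12
(H + I(-12, 2 - 1*1))² = (12 + ((2 - 1*1)² + 9*(2 - 1*1) + 9*(-12) + (2 - 1*1)*(-12)))² = (12 + ((2 - 1)² + 9*(2 - 1) - 108 + (2 - 1)*(-12)))² = (12 + (1² + 9*1 - 108 + 1*(-12)))² = (12 + (1 + 9 - 108 - 12))² = (12 - 110)² = (-98)² = 9604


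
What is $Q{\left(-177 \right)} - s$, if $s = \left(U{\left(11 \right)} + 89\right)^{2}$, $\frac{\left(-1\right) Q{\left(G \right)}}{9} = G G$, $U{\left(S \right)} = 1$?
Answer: $-290061$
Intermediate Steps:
$Q{\left(G \right)} = - 9 G^{2}$ ($Q{\left(G \right)} = - 9 G G = - 9 G^{2}$)
$s = 8100$ ($s = \left(1 + 89\right)^{2} = 90^{2} = 8100$)
$Q{\left(-177 \right)} - s = - 9 \left(-177\right)^{2} - 8100 = \left(-9\right) 31329 - 8100 = -281961 - 8100 = -290061$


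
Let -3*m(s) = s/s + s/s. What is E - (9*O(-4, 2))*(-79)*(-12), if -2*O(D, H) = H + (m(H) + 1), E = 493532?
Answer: 503486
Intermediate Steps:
m(s) = -⅔ (m(s) = -(s/s + s/s)/3 = -(1 + 1)/3 = -⅓*2 = -⅔)
O(D, H) = -⅙ - H/2 (O(D, H) = -(H + (-⅔ + 1))/2 = -(H + ⅓)/2 = -(⅓ + H)/2 = -⅙ - H/2)
E - (9*O(-4, 2))*(-79)*(-12) = 493532 - (9*(-⅙ - ½*2))*(-79)*(-12) = 493532 - (9*(-⅙ - 1))*(-79)*(-12) = 493532 - (9*(-7/6))*(-79)*(-12) = 493532 - (-21/2*(-79))*(-12) = 493532 - 1659*(-12)/2 = 493532 - 1*(-9954) = 493532 + 9954 = 503486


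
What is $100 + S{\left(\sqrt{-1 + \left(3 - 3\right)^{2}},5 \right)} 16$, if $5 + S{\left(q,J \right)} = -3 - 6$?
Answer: $-124$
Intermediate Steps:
$S{\left(q,J \right)} = -14$ ($S{\left(q,J \right)} = -5 - 9 = -14$)
$100 + S{\left(\sqrt{-1 + \left(3 - 3\right)^{2}},5 \right)} 16 = 100 - 224 = -124$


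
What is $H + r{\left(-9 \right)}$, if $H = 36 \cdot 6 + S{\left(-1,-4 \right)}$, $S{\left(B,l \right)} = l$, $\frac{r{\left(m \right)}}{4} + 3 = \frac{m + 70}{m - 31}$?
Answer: $\frac{1939}{10} \approx 193.9$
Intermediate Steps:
$r{\left(m \right)} = -12 + \frac{4 \left(70 + m\right)}{-31 + m}$ ($r{\left(m \right)} = -12 + 4 \frac{m + 70}{m - 31} = -12 + 4 \frac{70 + m}{-31 + m} = -12 + \frac{4 \left(70 + m\right)}{-31 + m}$)
$H = 212$ ($H = 36 \cdot 6 - 4 = 216 - 4 = 212$)
$H + r{\left(-9 \right)} = 212 + \frac{4 \left(163 - -18\right)}{-31 - 9} = 212 + \frac{4 \left(163 + 18\right)}{-40} = 212 + 4 \left(- \frac{1}{40}\right) 181 = 212 - \frac{181}{10} = \frac{1939}{10}$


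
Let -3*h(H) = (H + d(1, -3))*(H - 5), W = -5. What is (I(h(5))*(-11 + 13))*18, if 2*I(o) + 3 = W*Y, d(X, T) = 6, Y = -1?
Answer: 36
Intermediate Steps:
h(H) = -(-5 + H)*(6 + H)/3 (h(H) = -(H + 6)*(H - 5)/3 = -(6 + H)*(-5 + H)/3 = -(-5 + H)*(6 + H)/3)
I(o) = 1 (I(o) = -3/2 + (-5*(-1))/2 = -3/2 + (½)*5 = -3/2 + 5/2 = 1)
(I(h(5))*(-11 + 13))*18 = (1*(-11 + 13))*18 = (1*2)*18 = 2*18 = 36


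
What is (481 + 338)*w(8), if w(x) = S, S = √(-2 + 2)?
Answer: 0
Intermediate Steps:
S = 0 (S = √0 = 0)
w(x) = 0
(481 + 338)*w(8) = (481 + 338)*0 = 819*0 = 0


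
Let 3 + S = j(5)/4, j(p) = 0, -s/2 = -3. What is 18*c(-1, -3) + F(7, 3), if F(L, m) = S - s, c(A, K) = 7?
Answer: 117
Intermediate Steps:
s = 6 (s = -2*(-3) = 6)
S = -3 (S = -3 + 0/4 = -3 + 0*(1/4) = -3 + 0 = -3)
F(L, m) = -9 (F(L, m) = -3 - 1*6 = -3 - 6 = -9)
18*c(-1, -3) + F(7, 3) = 18*7 - 9 = 126 - 9 = 117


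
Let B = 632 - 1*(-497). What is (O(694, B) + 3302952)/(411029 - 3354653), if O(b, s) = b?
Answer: -1651823/1471812 ≈ -1.1223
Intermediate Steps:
B = 1129 (B = 632 + 497 = 1129)
(O(694, B) + 3302952)/(411029 - 3354653) = (694 + 3302952)/(411029 - 3354653) = 3303646/(-2943624) = 3303646*(-1/2943624) = -1651823/1471812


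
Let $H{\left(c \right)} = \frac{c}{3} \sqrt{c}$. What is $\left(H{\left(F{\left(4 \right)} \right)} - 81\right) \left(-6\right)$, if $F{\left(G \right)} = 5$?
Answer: $486 - 10 \sqrt{5} \approx 463.64$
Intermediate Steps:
$H{\left(c \right)} = \frac{c^{\frac{3}{2}}}{3}$ ($H{\left(c \right)} = c \frac{1}{3} \sqrt{c} = \frac{c}{3} \sqrt{c} = \frac{c^{\frac{3}{2}}}{3}$)
$\left(H{\left(F{\left(4 \right)} \right)} - 81\right) \left(-6\right) = \left(\frac{5^{\frac{3}{2}}}{3} - 81\right) \left(-6\right) = \left(\frac{5 \sqrt{5}}{3} - 81\right) \left(-6\right) = \left(-81 + \frac{5 \sqrt{5}}{3}\right) \left(-6\right) = 486 - 10 \sqrt{5}$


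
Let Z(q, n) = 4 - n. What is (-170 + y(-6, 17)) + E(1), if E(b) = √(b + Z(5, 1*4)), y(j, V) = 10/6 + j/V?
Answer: -8552/51 ≈ -167.69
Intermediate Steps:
y(j, V) = 5/3 + j/V (y(j, V) = 10*(⅙) + j/V = 5/3 + j/V)
E(b) = √b (E(b) = √(b + (4 - 4)) = √(b + 0) = √b)
(-170 + y(-6, 17)) + E(1) = (-170 + (5/3 - 6/17)) + √1 = (-170 + (5/3 - 6*1/17)) + 1 = (-170 + (5/3 - 6/17)) + 1 = (-170 + 67/51) + 1 = -8603/51 + 1 = -8552/51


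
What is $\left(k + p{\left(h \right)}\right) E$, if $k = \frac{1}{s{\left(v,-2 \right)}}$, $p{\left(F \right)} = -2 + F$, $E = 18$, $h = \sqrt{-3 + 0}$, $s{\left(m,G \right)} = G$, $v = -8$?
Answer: $-45 + 18 i \sqrt{3} \approx -45.0 + 31.177 i$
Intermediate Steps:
$h = i \sqrt{3}$ ($h = \sqrt{-3} = i \sqrt{3} \approx 1.732 i$)
$k = - \frac{1}{2}$ ($k = \frac{1}{-2} = - \frac{1}{2} \approx -0.5$)
$\left(k + p{\left(h \right)}\right) E = \left(- \frac{1}{2} - \left(2 - i \sqrt{3}\right)\right) 18 = \left(- \frac{5}{2} + i \sqrt{3}\right) 18 = -45 + 18 i \sqrt{3}$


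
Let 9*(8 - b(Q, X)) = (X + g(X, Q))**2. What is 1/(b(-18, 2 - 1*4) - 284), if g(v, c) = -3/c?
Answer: -324/89545 ≈ -0.0036183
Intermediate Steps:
b(Q, X) = 8 - (X - 3/Q)**2/9
1/(b(-18, 2 - 1*4) - 284) = 1/((8 - 1/9*(-3 - 18*(2 - 1*4))**2/(-18)**2) - 284) = 1/((8 - 1/9*1/324*(-3 - 18*(2 - 4))**2) - 284) = 1/((8 - 1/9*1/324*(-3 - 18*(-2))**2) - 284) = 1/((8 - 1/9*1/324*(-3 + 36)**2) - 284) = 1/((8 - 1/9*1/324*33**2) - 284) = 1/((8 - 1/9*1/324*1089) - 284) = 1/((8 - 121/324) - 284) = 1/(2471/324 - 284) = 1/(-89545/324) = -324/89545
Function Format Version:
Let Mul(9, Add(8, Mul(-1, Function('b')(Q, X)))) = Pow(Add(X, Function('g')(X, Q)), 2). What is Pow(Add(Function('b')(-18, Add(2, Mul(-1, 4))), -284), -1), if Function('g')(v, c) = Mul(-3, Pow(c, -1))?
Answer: Rational(-324, 89545) ≈ -0.0036183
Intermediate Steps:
Function('b')(Q, X) = Add(8, Mul(Rational(-1, 9), Pow(Add(X, Mul(-3, Pow(Q, -1))), 2)))
Pow(Add(Function('b')(-18, Add(2, Mul(-1, 4))), -284), -1) = Pow(Add(Add(8, Mul(Rational(-1, 9), Pow(-18, -2), Pow(Add(-3, Mul(-18, Add(2, Mul(-1, 4)))), 2))), -284), -1) = Pow(Add(Add(8, Mul(Rational(-1, 9), Rational(1, 324), Pow(Add(-3, Mul(-18, Add(2, -4))), 2))), -284), -1) = Pow(Add(Add(8, Mul(Rational(-1, 9), Rational(1, 324), Pow(Add(-3, Mul(-18, -2)), 2))), -284), -1) = Pow(Add(Add(8, Mul(Rational(-1, 9), Rational(1, 324), Pow(Add(-3, 36), 2))), -284), -1) = Pow(Add(Add(8, Mul(Rational(-1, 9), Rational(1, 324), Pow(33, 2))), -284), -1) = Pow(Add(Add(8, Mul(Rational(-1, 9), Rational(1, 324), 1089)), -284), -1) = Pow(Add(Add(8, Rational(-121, 324)), -284), -1) = Pow(Add(Rational(2471, 324), -284), -1) = Pow(Rational(-89545, 324), -1) = Rational(-324, 89545)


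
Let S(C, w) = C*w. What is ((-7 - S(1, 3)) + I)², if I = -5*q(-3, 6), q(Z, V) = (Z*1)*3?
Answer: 1225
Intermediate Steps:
q(Z, V) = 3*Z (q(Z, V) = Z*3 = 3*Z)
I = 45 (I = -15*(-3) = -5*(-9) = 45)
((-7 - S(1, 3)) + I)² = ((-7 - 3) + 45)² = (-10 + 45)² = 35² = 1225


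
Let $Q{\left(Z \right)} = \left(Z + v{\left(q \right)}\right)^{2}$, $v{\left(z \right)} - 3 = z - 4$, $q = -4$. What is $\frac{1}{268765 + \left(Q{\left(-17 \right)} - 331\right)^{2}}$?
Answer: $\frac{1}{292174} \approx 3.4226 \cdot 10^{-6}$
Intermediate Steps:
$v{\left(z \right)} = -1 + z$ ($v{\left(z \right)} = 3 + \left(z - 4\right) = 3 + \left(-4 + z\right) = -1 + z$)
$Q{\left(Z \right)} = \left(-5 + Z\right)^{2}$ ($Q{\left(Z \right)} = \left(Z - 5\right)^{2} = \left(-5 + Z\right)^{2}$)
$\frac{1}{268765 + \left(Q{\left(-17 \right)} - 331\right)^{2}} = \frac{1}{268765 + \left(\left(-5 - 17\right)^{2} - 331\right)^{2}} = \frac{1}{268765 + \left(\left(-22\right)^{2} - 331\right)^{2}} = \frac{1}{268765 + \left(484 - 331\right)^{2}} = \frac{1}{268765 + 153^{2}} = \frac{1}{268765 + 23409} = \frac{1}{292174}$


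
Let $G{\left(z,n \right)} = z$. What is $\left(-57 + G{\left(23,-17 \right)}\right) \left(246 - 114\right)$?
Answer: $-4488$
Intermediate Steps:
$\left(-57 + G{\left(23,-17 \right)}\right) \left(246 - 114\right) = \left(-57 + 23\right) \left(246 - 114\right) = - 34 \left(246 - 114\right) = \left(-34\right) 132 = -4488$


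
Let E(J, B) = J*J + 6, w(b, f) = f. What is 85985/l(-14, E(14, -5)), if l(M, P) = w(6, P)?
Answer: 85985/202 ≈ 425.67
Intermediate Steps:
E(J, B) = 6 + J² (E(J, B) = J² + 6 = 6 + J²)
l(M, P) = P
85985/l(-14, E(14, -5)) = 85985/(6 + 14²) = 85985/(6 + 196) = 85985/202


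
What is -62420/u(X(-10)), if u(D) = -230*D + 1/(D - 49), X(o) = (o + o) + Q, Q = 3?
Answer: -4119720/258059 ≈ -15.964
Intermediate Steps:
X(o) = 3 + 2*o (X(o) = (o + o) + 3 = 2*o + 3 = 3 + 2*o)
u(D) = 1/(-49 + D) - 230*D (u(D) = -230*D + 1/(-49 + D) = 1/(-49 + D) - 230*D)
-62420/u(X(-10)) = -62420*(-49 + (3 + 2*(-10)))/(1 - 230*(3 + 2*(-10))² + 11270*(3 + 2*(-10))) = -62420*(-49 + (3 - 20))/(1 - 230*(3 - 20)² + 11270*(3 - 20)) = -62420*(-49 - 17)/(1 - 230*(-17)² + 11270*(-17)) = -62420*(-66/(1 - 230*289 - 191590)) = -62420*(-66/(1 - 66470 - 191590)) = -62420/((-1/66*(-258059))) = -62420/258059/66 = -62420*66/258059 = -4119720/258059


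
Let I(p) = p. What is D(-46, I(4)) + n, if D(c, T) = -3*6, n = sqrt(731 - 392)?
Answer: -18 + sqrt(339) ≈ 0.41195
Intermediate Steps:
n = sqrt(339) ≈ 18.412
D(c, T) = -18
D(-46, I(4)) + n = -18 + sqrt(339)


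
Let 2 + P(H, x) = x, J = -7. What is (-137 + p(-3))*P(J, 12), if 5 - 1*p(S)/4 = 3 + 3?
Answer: -1410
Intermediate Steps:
P(H, x) = -2 + x
p(S) = -4 (p(S) = 20 - 4*(3 + 3) = 20 - 4*6 = 20 - 24 = -4)
(-137 + p(-3))*P(J, 12) = (-137 - 4)*(-2 + 12) = -141*10 = -1410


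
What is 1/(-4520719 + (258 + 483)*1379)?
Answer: -1/3498880 ≈ -2.8581e-7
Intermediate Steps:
1/(-4520719 + (258 + 483)*1379) = 1/(-4520719 + 741*1379) = 1/(-4520719 + 1021839) = 1/(-3498880) = -1/3498880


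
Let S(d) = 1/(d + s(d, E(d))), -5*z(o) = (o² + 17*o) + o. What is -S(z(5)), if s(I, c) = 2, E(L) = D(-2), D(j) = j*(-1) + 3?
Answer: 1/21 ≈ 0.047619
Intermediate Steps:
D(j) = 3 - j (D(j) = -j + 3 = 3 - j)
E(L) = 5 (E(L) = 3 - 1*(-2) = 3 + 2 = 5)
z(o) = -18*o/5 - o²/5 (z(o) = -((o² + 17*o) + o)/5 = -(o² + 18*o)/5 = -18*o/5 - o²/5)
S(d) = 1/(2 + d) (S(d) = 1/(d + 2) = 1/(2 + d))
-S(z(5)) = -1/(2 - ⅕*5*(18 + 5)) = -1/(2 - ⅕*5*23) = -1/(2 - 23) = -1/(-21) = -1*(-1/21) = 1/21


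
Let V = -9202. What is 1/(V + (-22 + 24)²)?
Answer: -1/9198 ≈ -0.00010872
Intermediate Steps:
1/(V + (-22 + 24)²) = 1/(-9202 + (-22 + 24)²) = 1/(-9202 + 2²) = 1/(-9202 + 4) = 1/(-9198) = -1/9198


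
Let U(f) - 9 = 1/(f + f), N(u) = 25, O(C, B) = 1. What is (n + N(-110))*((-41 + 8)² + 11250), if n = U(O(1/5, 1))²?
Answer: 5688279/4 ≈ 1.4221e+6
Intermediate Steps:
U(f) = 9 + 1/(2*f) (U(f) = 9 + 1/(f + f) = 9 + 1/(2*f))
n = 361/4 (n = (9 + (½)/1)² = (9 + (½)*1)² = (9 + ½)² = (19/2)² = 361/4 ≈ 90.250)
(n + N(-110))*((-41 + 8)² + 11250) = (361/4 + 25)*((-41 + 8)² + 11250) = 461*((-33)² + 11250)/4 = 461*(1089 + 11250)/4 = (461/4)*12339 = 5688279/4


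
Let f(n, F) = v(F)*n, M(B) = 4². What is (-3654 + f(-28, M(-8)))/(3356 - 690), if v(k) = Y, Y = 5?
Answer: -1897/1333 ≈ -1.4231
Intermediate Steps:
M(B) = 16
v(k) = 5
f(n, F) = 5*n
(-3654 + f(-28, M(-8)))/(3356 - 690) = (-3654 + 5*(-28))/(3356 - 690) = (-3654 - 140)/2666 = -3794*1/2666 = -1897/1333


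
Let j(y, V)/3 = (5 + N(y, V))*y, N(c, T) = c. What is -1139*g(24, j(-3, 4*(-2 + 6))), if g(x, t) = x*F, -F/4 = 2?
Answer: 218688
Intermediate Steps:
F = -8 (F = -4*2 = -8)
j(y, V) = 3*y*(5 + y) (j(y, V) = 3*((5 + y)*y) = 3*(y*(5 + y)) = 3*y*(5 + y))
g(x, t) = -8*x (g(x, t) = x*(-8) = -8*x)
-1139*g(24, j(-3, 4*(-2 + 6))) = -(-9112)*24 = -1139*(-192) = 218688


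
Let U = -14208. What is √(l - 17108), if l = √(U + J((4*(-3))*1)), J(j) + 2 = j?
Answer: √(-17108 + I*√14222) ≈ 0.4559 + 130.8*I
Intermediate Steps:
J(j) = -2 + j
l = I*√14222 (l = √(-14208 + (-2 + (4*(-3))*1)) = √(-14208 + (-2 - 12*1)) = √(-14208 + (-2 - 12)) = √(-14208 - 14) = √(-14222) = I*√14222 ≈ 119.26*I)
√(l - 17108) = √(I*√14222 - 17108) = √(-17108 + I*√14222)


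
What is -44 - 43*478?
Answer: -20598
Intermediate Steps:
-44 - 43*478 = -44 - 20554 = -20598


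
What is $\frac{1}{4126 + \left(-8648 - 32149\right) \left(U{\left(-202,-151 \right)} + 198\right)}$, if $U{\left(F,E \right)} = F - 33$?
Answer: $\frac{1}{1513615} \approx 6.6067 \cdot 10^{-7}$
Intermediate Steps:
$U{\left(F,E \right)} = -33 + F$ ($U{\left(F,E \right)} = F - 33 = -33 + F$)
$\frac{1}{4126 + \left(-8648 - 32149\right) \left(U{\left(-202,-151 \right)} + 198\right)} = \frac{1}{4126 + \left(-8648 - 32149\right) \left(\left(-33 - 202\right) + 198\right)} = \frac{1}{4126 - 40797 \left(-235 + 198\right)} = \frac{1}{4126 - -1509489} = \frac{1}{4126 + 1509489} = \frac{1}{1513615}$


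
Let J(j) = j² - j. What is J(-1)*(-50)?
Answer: -100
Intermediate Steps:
J(-1)*(-50) = -(-1 - 1)*(-50) = -1*(-2)*(-50) = 2*(-50) = -100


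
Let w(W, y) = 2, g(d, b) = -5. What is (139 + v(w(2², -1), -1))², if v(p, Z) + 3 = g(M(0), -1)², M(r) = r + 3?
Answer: 25921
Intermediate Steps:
M(r) = 3 + r
v(p, Z) = 22 (v(p, Z) = -3 + (-5)² = -3 + 25 = 22)
(139 + v(w(2², -1), -1))² = (139 + 22)² = 161² = 25921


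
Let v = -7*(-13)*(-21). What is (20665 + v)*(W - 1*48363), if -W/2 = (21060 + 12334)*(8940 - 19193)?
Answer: 12841407684754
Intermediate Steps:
W = 684777364 (W = -2*(21060 + 12334)*(8940 - 19193) = -66788*(-10253) = -2*(-342388682) = 684777364)
v = -1911 (v = 91*(-21) = -1911)
(20665 + v)*(W - 1*48363) = (20665 - 1911)*(684777364 - 1*48363) = 18754*(684777364 - 48363) = 18754*684729001 = 12841407684754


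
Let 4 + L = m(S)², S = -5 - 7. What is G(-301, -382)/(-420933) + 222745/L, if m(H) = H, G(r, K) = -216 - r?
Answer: 18752141837/11786124 ≈ 1591.0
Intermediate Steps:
S = -12
L = 140 (L = -4 + (-12)² = -4 + 144 = 140)
G(-301, -382)/(-420933) + 222745/L = (-216 - 1*(-301))/(-420933) + 222745/140 = (-216 + 301)*(-1/420933) + 222745*(1/140) = 85*(-1/420933) + 44549/28 = -85/420933 + 44549/28 = 18752141837/11786124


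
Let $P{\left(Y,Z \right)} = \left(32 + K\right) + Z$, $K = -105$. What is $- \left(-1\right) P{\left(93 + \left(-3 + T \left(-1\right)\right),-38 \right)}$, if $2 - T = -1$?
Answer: $-111$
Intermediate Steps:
$T = 3$ ($T = 2 - -1 = 2 + 1 = 3$)
$P{\left(Y,Z \right)} = -73 + Z$ ($P{\left(Y,Z \right)} = \left(32 - 105\right) + Z = -73 + Z$)
$- \left(-1\right) P{\left(93 + \left(-3 + T \left(-1\right)\right),-38 \right)} = - \left(-1\right) \left(-73 - 38\right) = - \left(-1\right) \left(-111\right) = \left(-1\right) 111 = -111$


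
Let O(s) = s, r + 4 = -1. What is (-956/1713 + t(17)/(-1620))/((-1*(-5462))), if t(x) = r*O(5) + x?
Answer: -63959/631557405 ≈ -0.00010127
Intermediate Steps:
r = -5 (r = -4 - 1 = -5)
t(x) = -25 + x (t(x) = -5*5 + x = -25 + x)
(-956/1713 + t(17)/(-1620))/((-1*(-5462))) = (-956/1713 + (-25 + 17)/(-1620))/((-1*(-5462))) = (-956*1/1713 - 8*(-1/1620))/5462 = (-956/1713 + 2/405)*(1/5462) = -127918/231255*1/5462 = -63959/631557405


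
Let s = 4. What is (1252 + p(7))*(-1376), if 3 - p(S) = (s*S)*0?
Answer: -1726880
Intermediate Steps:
p(S) = 3 (p(S) = 3 - 4*S*0 = 3 - 1*0 = 3 + 0 = 3)
(1252 + p(7))*(-1376) = (1252 + 3)*(-1376) = 1255*(-1376) = -1726880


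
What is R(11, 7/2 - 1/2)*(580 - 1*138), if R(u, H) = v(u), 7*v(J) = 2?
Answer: 884/7 ≈ 126.29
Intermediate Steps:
v(J) = 2/7 (v(J) = (⅐)*2 = 2/7)
R(u, H) = 2/7
R(11, 7/2 - 1/2)*(580 - 1*138) = 2*(580 - 1*138)/7 = 2*(580 - 138)/7 = (2/7)*442 = 884/7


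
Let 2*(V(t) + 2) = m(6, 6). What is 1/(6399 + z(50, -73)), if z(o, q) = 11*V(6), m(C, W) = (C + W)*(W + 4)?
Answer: 1/7037 ≈ 0.00014211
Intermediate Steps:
m(C, W) = (4 + W)*(C + W) (m(C, W) = (C + W)*(4 + W) = (4 + W)*(C + W))
V(t) = 58 (V(t) = -2 + (6² + 4*6 + 4*6 + 6*6)/2 = -2 + (36 + 24 + 24 + 36)/2 = -2 + (½)*120 = -2 + 60 = 58)
z(o, q) = 638 (z(o, q) = 11*58 = 638)
1/(6399 + z(50, -73)) = 1/(6399 + 638) = 1/7037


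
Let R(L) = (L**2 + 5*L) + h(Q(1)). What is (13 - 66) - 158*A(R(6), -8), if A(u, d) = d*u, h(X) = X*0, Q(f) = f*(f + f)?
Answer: 83371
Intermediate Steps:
Q(f) = 2*f**2 (Q(f) = f*(2*f) = 2*f**2)
h(X) = 0
R(L) = L**2 + 5*L (R(L) = (L**2 + 5*L) + 0 = L**2 + 5*L)
(13 - 66) - 158*A(R(6), -8) = (13 - 66) - (-1264)*6*(5 + 6) = -53 - (-1264)*6*11 = -53 - (-1264)*66 = -53 - 158*(-528) = -53 + 83424 = 83371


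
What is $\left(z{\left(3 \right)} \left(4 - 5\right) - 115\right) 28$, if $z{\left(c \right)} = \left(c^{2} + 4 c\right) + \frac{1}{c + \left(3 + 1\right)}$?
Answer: $-3812$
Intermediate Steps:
$z{\left(c \right)} = c^{2} + \frac{1}{4 + c} + 4 c$ ($z{\left(c \right)} = \left(c^{2} + 4 c\right) + \frac{1}{c + 4} = \left(c^{2} + 4 c\right) + \frac{1}{4 + c} = c^{2} + \frac{1}{4 + c} + 4 c$)
$\left(z{\left(3 \right)} \left(4 - 5\right) - 115\right) 28 = \left(\frac{1 + 3^{3} + 8 \cdot 3^{2} + 16 \cdot 3}{4 + 3} \left(4 - 5\right) - 115\right) 28 = \left(\frac{1 + 27 + 8 \cdot 9 + 48}{7} \left(-1\right) - 115\right) 28 = \left(\frac{1 + 27 + 72 + 48}{7} \left(-1\right) - 115\right) 28 = \left(\frac{1}{7} \cdot 148 \left(-1\right) - 115\right) 28 = \left(\frac{148}{7} \left(-1\right) - 115\right) 28 = \left(- \frac{148}{7} - 115\right) 28 = \left(- \frac{953}{7}\right) 28 = -3812$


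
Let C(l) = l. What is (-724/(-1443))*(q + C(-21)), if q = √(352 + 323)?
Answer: -5068/481 + 3620*√3/481 ≈ 2.4990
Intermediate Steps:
q = 15*√3 (q = √675 = 15*√3 ≈ 25.981)
(-724/(-1443))*(q + C(-21)) = (-724/(-1443))*(15*√3 - 21) = (-724*(-1/1443))*(-21 + 15*√3) = 724*(-21 + 15*√3)/1443 = -5068/481 + 3620*√3/481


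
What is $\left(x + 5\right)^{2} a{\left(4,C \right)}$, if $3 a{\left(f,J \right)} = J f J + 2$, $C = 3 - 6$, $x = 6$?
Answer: $\frac{4598}{3} \approx 1532.7$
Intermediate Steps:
$C = -3$ ($C = 3 - 6 = -3$)
$a{\left(f,J \right)} = \frac{2}{3} + \frac{f J^{2}}{3}$ ($a{\left(f,J \right)} = \frac{J f J + 2}{3} = \frac{f J^{2} + 2}{3} = \frac{2 + f J^{2}}{3} = \frac{2}{3} + \frac{f J^{2}}{3}$)
$\left(x + 5\right)^{2} a{\left(4,C \right)} = \left(6 + 5\right)^{2} \left(\frac{2}{3} + \frac{1}{3} \cdot 4 \left(-3\right)^{2}\right) = 11^{2} \left(\frac{2}{3} + \frac{1}{3} \cdot 4 \cdot 9\right) = 121 \left(\frac{2}{3} + 12\right) = 121 \cdot \frac{38}{3} = \frac{4598}{3}$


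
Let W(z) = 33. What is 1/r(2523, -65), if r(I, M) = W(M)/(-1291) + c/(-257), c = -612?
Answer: 331787/781611 ≈ 0.42449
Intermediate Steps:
r(I, M) = 781611/331787 (r(I, M) = 33/(-1291) - 612/(-257) = 33*(-1/1291) - 612*(-1/257) = -33/1291 + 612/257 = 781611/331787)
1/r(2523, -65) = 1/(781611/331787) = 331787/781611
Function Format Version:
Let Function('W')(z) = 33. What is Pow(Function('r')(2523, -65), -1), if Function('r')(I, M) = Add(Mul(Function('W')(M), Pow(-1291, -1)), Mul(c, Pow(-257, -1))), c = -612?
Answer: Rational(331787, 781611) ≈ 0.42449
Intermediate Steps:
Function('r')(I, M) = Rational(781611, 331787) (Function('r')(I, M) = Add(Mul(33, Pow(-1291, -1)), Mul(-612, Pow(-257, -1))) = Add(Mul(33, Rational(-1, 1291)), Mul(-612, Rational(-1, 257))) = Add(Rational(-33, 1291), Rational(612, 257)) = Rational(781611, 331787))
Pow(Function('r')(2523, -65), -1) = Pow(Rational(781611, 331787), -1) = Rational(331787, 781611)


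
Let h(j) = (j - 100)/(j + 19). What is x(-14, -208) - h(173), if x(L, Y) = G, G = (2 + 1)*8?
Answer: 4535/192 ≈ 23.620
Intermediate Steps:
h(j) = (-100 + j)/(19 + j)
G = 24 (G = 3*8 = 24)
x(L, Y) = 24
x(-14, -208) - h(173) = 24 - (-100 + 173)/(19 + 173) = 24 - 73/192 = 4535/192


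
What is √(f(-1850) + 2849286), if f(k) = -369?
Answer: √2848917 ≈ 1687.9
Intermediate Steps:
√(f(-1850) + 2849286) = √(-369 + 2849286) = √2848917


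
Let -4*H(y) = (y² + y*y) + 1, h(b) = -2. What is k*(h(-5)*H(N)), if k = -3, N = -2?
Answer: -27/2 ≈ -13.500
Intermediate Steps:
H(y) = -¼ - y²/2 (H(y) = -((y² + y*y) + 1)/4 = -((y² + y²) + 1)/4 = -(2*y² + 1)/4 = -(1 + 2*y²)/4 = -¼ - y²/2)
k*(h(-5)*H(N)) = -(-6)*(-¼ - ½*(-2)²) = -(-6)*(-¼ - ½*4) = -(-6)*(-¼ - 2) = -(-6)*(-9)/4 = -3*9/2 = -27/2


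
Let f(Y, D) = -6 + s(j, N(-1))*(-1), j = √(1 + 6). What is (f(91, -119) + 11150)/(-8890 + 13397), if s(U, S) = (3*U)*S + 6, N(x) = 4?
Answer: 11138/4507 - 12*√7/4507 ≈ 2.4642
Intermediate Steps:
j = √7 ≈ 2.6458
s(U, S) = 6 + 3*S*U (s(U, S) = 3*S*U + 6 = 6 + 3*S*U)
f(Y, D) = -12 - 12*√7 (f(Y, D) = -6 + (6 + 3*4*√7)*(-1) = -6 + (6 + 12*√7)*(-1) = -6 + (-6 - 12*√7) = -12 - 12*√7)
(f(91, -119) + 11150)/(-8890 + 13397) = ((-12 - 12*√7) + 11150)/(-8890 + 13397) = (11138 - 12*√7)/4507 = (11138 - 12*√7)*(1/4507) = 11138/4507 - 12*√7/4507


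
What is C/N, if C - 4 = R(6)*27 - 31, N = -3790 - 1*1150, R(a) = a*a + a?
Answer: -1107/4940 ≈ -0.22409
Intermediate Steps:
R(a) = a + a² (R(a) = a² + a = a + a²)
N = -4940 (N = -3790 - 1150 = -4940)
C = 1107 (C = 4 + ((6*(1 + 6))*27 - 31) = 4 + ((6*7)*27 - 31) = 4 + (42*27 - 31) = 4 + (1134 - 31) = 4 + 1103 = 1107)
C/N = 1107/(-4940) = 1107*(-1/4940) = -1107/4940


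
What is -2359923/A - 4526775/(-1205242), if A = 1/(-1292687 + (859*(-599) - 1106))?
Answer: 5143405184951921019/1205242 ≈ 4.2675e+12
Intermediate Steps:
A = -1/1808334 (A = 1/(-1292687 + (-514541 - 1106)) = 1/(-1292687 - 515647) = 1/(-1808334) = -1/1808334 ≈ -5.5300e-7)
-2359923/A - 4526775/(-1205242) = -2359923/(-1/1808334) - 4526775/(-1205242) = -2359923*(-1808334) - 4526775*(-1/1205242) = 4267528998282 + 4526775/1205242 = 5143405184951921019/1205242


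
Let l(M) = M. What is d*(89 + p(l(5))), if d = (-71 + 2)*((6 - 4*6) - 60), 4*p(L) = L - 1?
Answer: 484380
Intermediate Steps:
p(L) = -1/4 + L/4 (p(L) = (L - 1)/4 = (-1 + L)/4 = -1/4 + L/4)
d = 5382 (d = -69*((6 - 24) - 60) = -69*(-18 - 60) = -69*(-78) = 5382)
d*(89 + p(l(5))) = 5382*(89 + (-1/4 + (1/4)*5)) = 5382*(89 + (-1/4 + 5/4)) = 5382*(89 + 1) = 5382*90 = 484380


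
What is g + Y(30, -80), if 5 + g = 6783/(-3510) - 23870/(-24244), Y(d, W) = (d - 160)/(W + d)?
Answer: -1079147/322335 ≈ -3.3479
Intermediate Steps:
Y(d, W) = (-160 + d)/(W + d)
g = -1917218/322335 (g = -5 + (6783/(-3510) - 23870/(-24244)) = -5 + (6783*(-1/3510) - 23870*(-1/24244)) = -5 + (-2261/1170 + 1085/1102) = -5 - 305543/322335 = -1917218/322335 ≈ -5.9479)
g + Y(30, -80) = -1917218/322335 + (-160 + 30)/(-80 + 30) = -1917218/322335 - 130/(-50) = -1917218/322335 - 1/50*(-130) = -1917218/322335 + 13/5 = -1079147/322335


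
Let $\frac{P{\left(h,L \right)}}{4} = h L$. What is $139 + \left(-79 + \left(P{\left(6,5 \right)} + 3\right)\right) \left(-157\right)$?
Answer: $-6769$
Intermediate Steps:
$P{\left(h,L \right)} = 4 L h$ ($P{\left(h,L \right)} = 4 h L = 4 L h$)
$139 + \left(-79 + \left(P{\left(6,5 \right)} + 3\right)\right) \left(-157\right) = 139 + \left(-79 + \left(4 \cdot 5 \cdot 6 + 3\right)\right) \left(-157\right) = 139 + \left(-79 + \left(120 + 3\right)\right) \left(-157\right) = 139 + \left(-79 + 123\right) \left(-157\right) = 139 + 44 \left(-157\right) = 139 - 6908 = -6769$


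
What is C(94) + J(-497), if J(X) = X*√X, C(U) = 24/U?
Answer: 12/47 - 497*I*√497 ≈ 0.25532 - 11080.0*I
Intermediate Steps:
J(X) = X^(3/2)
C(94) + J(-497) = 24/94 + (-497)^(3/2) = 24*(1/94) - 497*I*√497 = 12/47 - 497*I*√497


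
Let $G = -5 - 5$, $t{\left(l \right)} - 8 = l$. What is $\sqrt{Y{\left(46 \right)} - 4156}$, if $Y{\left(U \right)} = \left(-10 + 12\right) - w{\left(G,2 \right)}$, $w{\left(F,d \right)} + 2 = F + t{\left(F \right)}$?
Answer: $6 i \sqrt{115} \approx 64.343 i$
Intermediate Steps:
$t{\left(l \right)} = 8 + l$
$G = -10$ ($G = -5 - 5 = -10$)
$w{\left(F,d \right)} = 6 + 2 F$ ($w{\left(F,d \right)} = -2 + \left(F + \left(8 + F\right)\right) = -2 + \left(8 + 2 F\right) = 6 + 2 F$)
$Y{\left(U \right)} = 16$ ($Y{\left(U \right)} = \left(-10 + 12\right) - \left(6 + 2 \left(-10\right)\right) = 2 - \left(6 - 20\right) = 2 - -14 = 2 + 14 = 16$)
$\sqrt{Y{\left(46 \right)} - 4156} = \sqrt{16 - 4156} = \sqrt{-4140} = 6 i \sqrt{115}$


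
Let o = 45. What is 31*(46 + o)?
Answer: 2821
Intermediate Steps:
31*(46 + o) = 31*(46 + 45) = 31*91 = 2821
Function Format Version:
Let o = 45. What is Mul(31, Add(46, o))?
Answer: 2821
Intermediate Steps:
Mul(31, Add(46, o)) = Mul(31, Add(46, 45)) = Mul(31, 91) = 2821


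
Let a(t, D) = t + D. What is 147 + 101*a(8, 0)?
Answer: 955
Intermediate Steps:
a(t, D) = D + t
147 + 101*a(8, 0) = 147 + 101*(0 + 8) = 147 + 101*8 = 147 + 808 = 955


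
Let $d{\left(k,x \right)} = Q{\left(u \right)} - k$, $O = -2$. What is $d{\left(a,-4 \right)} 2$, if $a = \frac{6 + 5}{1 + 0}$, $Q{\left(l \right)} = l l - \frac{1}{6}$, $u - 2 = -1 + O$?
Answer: $- \frac{61}{3} \approx -20.333$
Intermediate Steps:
$u = -1$ ($u = 2 - 3 = -1$)
$Q{\left(l \right)} = - \frac{1}{6} + l^{2}$ ($Q{\left(l \right)} = l^{2} - \frac{1}{6} = - \frac{1}{6} + l^{2}$)
$a = 11$ ($a = \frac{11}{1} = 11 \cdot 1 = 11$)
$d{\left(k,x \right)} = \frac{5}{6} - k$ ($d{\left(k,x \right)} = \left(- \frac{1}{6} + \left(-1\right)^{2}\right) - k = \left(- \frac{1}{6} + 1\right) - k = \frac{5}{6} - k$)
$d{\left(a,-4 \right)} 2 = \left(\frac{5}{6} - 11\right) 2 = \left(- \frac{61}{6}\right) 2 = - \frac{61}{3}$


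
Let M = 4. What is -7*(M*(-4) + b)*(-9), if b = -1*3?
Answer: -1197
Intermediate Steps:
b = -3
-7*(M*(-4) + b)*(-9) = -7*(4*(-4) - 3)*(-9) = -7*(-16 - 3)*(-9) = -7*(-19)*(-9) = 133*(-9) = -1197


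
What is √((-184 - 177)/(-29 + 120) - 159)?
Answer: I*√1349530/91 ≈ 12.766*I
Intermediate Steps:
√((-184 - 177)/(-29 + 120) - 159) = √(-361/91 - 159) = √(-14830/91) = I*√1349530/91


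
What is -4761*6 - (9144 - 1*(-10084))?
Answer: -47794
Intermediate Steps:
-4761*6 - (9144 - 1*(-10084)) = -28566 - (9144 + 10084) = -28566 - 1*19228 = -28566 - 19228 = -47794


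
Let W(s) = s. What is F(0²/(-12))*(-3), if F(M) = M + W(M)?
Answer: 0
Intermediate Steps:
F(M) = 2*M (F(M) = M + M = 2*M)
F(0²/(-12))*(-3) = (2*(0²/(-12)))*(-3) = (2*(0*(-1/12)))*(-3) = (2*0)*(-3) = 0*(-3) = 0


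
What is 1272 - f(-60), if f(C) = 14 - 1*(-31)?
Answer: 1227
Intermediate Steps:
f(C) = 45 (f(C) = 14 + 31 = 45)
1272 - f(-60) = 1272 - 1*45 = 1272 - 45 = 1227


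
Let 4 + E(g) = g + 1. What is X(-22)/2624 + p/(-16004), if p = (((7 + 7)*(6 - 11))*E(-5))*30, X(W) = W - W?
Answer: -4200/4001 ≈ -1.0497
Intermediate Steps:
X(W) = 0
E(g) = -3 + g (E(g) = -4 + (g + 1) = -4 + (1 + g) = -3 + g)
p = 16800 (p = (((7 + 7)*(6 - 11))*(-3 - 5))*30 = ((14*(-5))*(-8))*30 = -70*(-8)*30 = 560*30 = 16800)
X(-22)/2624 + p/(-16004) = 0/2624 + 16800/(-16004) = 0*(1/2624) + 16800*(-1/16004) = 0 - 4200/4001 = -4200/4001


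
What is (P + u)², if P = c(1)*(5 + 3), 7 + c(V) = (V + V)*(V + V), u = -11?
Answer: 1225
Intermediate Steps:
c(V) = -7 + 4*V² (c(V) = -7 + (V + V)*(V + V) = -7 + (2*V)*(2*V) = -7 + 4*V²)
P = -24 (P = (-7 + 4*1²)*(5 + 3) = (-7 + 4*1)*8 = (-7 + 4)*8 = -3*8 = -24)
(P + u)² = (-24 - 11)² = (-35)² = 1225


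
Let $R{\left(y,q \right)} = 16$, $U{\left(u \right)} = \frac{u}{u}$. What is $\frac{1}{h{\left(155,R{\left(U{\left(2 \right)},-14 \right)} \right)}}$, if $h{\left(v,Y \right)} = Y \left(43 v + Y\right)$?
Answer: $\frac{1}{106896} \approx 9.3549 \cdot 10^{-6}$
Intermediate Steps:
$U{\left(u \right)} = 1$
$h{\left(v,Y \right)} = Y \left(Y + 43 v\right)$
$\frac{1}{h{\left(155,R{\left(U{\left(2 \right)},-14 \right)} \right)}} = \frac{1}{16 \left(16 + 43 \cdot 155\right)} = \frac{1}{16 \left(16 + 6665\right)} = \frac{1}{16 \cdot 6681} = \frac{1}{106896}$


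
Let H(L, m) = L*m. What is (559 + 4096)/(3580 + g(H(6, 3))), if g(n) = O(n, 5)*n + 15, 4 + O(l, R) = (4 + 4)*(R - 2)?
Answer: 133/113 ≈ 1.1770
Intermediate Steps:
O(l, R) = -20 + 8*R (O(l, R) = -4 + (4 + 4)*(R - 2) = -4 + 8*(-2 + R) = -4 + (-16 + 8*R) = -20 + 8*R)
g(n) = 15 + 20*n (g(n) = (-20 + 8*5)*n + 15 = (-20 + 40)*n + 15 = 20*n + 15 = 15 + 20*n)
(559 + 4096)/(3580 + g(H(6, 3))) = (559 + 4096)/(3580 + (15 + 20*(6*3))) = 4655/(3580 + (15 + 20*18)) = 4655/(3580 + (15 + 360)) = 4655/(3580 + 375) = 4655/3955 = 4655*(1/3955) = 133/113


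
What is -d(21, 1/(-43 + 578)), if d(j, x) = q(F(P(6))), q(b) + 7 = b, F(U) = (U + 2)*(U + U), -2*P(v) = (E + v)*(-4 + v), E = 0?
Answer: -41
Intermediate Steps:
P(v) = -v*(-4 + v)/2 (P(v) = -(0 + v)*(-4 + v)/2 = -v*(-4 + v)/2)
F(U) = 2*U*(2 + U) (F(U) = (2 + U)*(2*U) = 2*U*(2 + U))
q(b) = -7 + b
d(j, x) = 41 (d(j, x) = -7 + 2*((½)*6*(4 - 1*6))*(2 + (½)*6*(4 - 1*6)) = -7 + 2*((½)*6*(4 - 6))*(2 + (½)*6*(4 - 6)) = -7 + 2*((½)*6*(-2))*(2 + (½)*6*(-2)) = -7 + 2*(-6)*(2 - 6) = -7 + 2*(-6)*(-4) = -7 + 48 = 41)
-d(21, 1/(-43 + 578)) = -1*41 = -41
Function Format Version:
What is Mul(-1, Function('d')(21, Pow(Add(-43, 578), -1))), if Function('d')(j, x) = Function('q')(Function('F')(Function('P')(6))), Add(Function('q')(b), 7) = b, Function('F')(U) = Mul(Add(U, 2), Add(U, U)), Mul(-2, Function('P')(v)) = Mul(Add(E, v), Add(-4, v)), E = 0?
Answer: -41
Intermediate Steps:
Function('P')(v) = Mul(Rational(-1, 2), v, Add(-4, v)) (Function('P')(v) = Mul(Rational(-1, 2), Mul(Add(0, v), Add(-4, v))) = Mul(Rational(-1, 2), Mul(v, Add(-4, v))) = Mul(Rational(-1, 2), v, Add(-4, v)))
Function('F')(U) = Mul(2, U, Add(2, U)) (Function('F')(U) = Mul(Add(2, U), Mul(2, U)) = Mul(2, U, Add(2, U)))
Function('q')(b) = Add(-7, b)
Function('d')(j, x) = 41 (Function('d')(j, x) = Add(-7, Mul(2, Mul(Rational(1, 2), 6, Add(4, Mul(-1, 6))), Add(2, Mul(Rational(1, 2), 6, Add(4, Mul(-1, 6)))))) = Add(-7, Mul(2, Mul(Rational(1, 2), 6, Add(4, -6)), Add(2, Mul(Rational(1, 2), 6, Add(4, -6))))) = Add(-7, Mul(2, Mul(Rational(1, 2), 6, -2), Add(2, Mul(Rational(1, 2), 6, -2)))) = Add(-7, Mul(2, -6, Add(2, -6))) = Add(-7, Mul(2, -6, -4)) = Add(-7, 48) = 41)
Mul(-1, Function('d')(21, Pow(Add(-43, 578), -1))) = Mul(-1, 41) = -41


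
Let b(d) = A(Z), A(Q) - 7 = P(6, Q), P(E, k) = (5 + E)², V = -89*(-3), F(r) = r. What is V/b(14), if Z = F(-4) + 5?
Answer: 267/128 ≈ 2.0859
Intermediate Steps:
V = 267
Z = 1 (Z = -4 + 5 = 1)
A(Q) = 128 (A(Q) = 7 + (5 + 6)² = 7 + 11² = 7 + 121 = 128)
b(d) = 128
V/b(14) = 267/128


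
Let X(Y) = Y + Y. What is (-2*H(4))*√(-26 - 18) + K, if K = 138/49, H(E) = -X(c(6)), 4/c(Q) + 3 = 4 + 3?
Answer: 138/49 + 8*I*√11 ≈ 2.8163 + 26.533*I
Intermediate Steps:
c(Q) = 1 (c(Q) = 4/(-3 + (4 + 3)) = 4/(-3 + 7) = 4/4 = 4*(¼) = 1)
X(Y) = 2*Y
H(E) = -2
K = 138/49 (K = 138*(1/49) = 138/49 ≈ 2.8163)
(-2*H(4))*√(-26 - 18) + K = (-2*(-2))*√(-26 - 18) + 138/49 = 4*√(-44) + 138/49 = 4*(2*I*√11) + 138/49 = 8*I*√11 + 138/49 = 138/49 + 8*I*√11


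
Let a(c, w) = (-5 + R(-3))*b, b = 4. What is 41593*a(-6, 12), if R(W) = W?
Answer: -1330976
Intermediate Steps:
a(c, w) = -32 (a(c, w) = (-5 - 3)*4 = -8*4 = -32)
41593*a(-6, 12) = 41593*(-32) = -1330976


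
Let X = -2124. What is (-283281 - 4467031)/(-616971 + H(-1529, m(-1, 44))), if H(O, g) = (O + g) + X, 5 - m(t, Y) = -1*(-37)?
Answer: 593789/77582 ≈ 7.6537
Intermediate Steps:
m(t, Y) = -32 (m(t, Y) = 5 - (-1)*(-37) = 5 - 1*37 = 5 - 37 = -32)
H(O, g) = -2124 + O + g (H(O, g) = (O + g) - 2124 = -2124 + O + g)
(-283281 - 4467031)/(-616971 + H(-1529, m(-1, 44))) = (-283281 - 4467031)/(-616971 + (-2124 - 1529 - 32)) = -4750312/(-616971 - 3685) = -4750312/(-620656) = -4750312*(-1/620656) = 593789/77582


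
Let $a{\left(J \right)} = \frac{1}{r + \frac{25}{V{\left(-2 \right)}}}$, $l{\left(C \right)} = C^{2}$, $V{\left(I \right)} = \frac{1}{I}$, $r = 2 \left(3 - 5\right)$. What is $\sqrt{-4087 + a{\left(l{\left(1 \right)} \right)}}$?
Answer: $\frac{i \sqrt{1324194}}{18} \approx 63.93 i$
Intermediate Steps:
$r = -4$ ($r = 2 \left(-2\right) = -4$)
$a{\left(J \right)} = - \frac{1}{54}$ ($a{\left(J \right)} = \frac{1}{-4 + \frac{25}{\frac{1}{-2}}} = \frac{1}{-4 + \frac{25}{- \frac{1}{2}}} = \frac{1}{-4 + 25 \left(-2\right)} = \frac{1}{-4 - 50} = \frac{1}{-54} = - \frac{1}{54}$)
$\sqrt{-4087 + a{\left(l{\left(1 \right)} \right)}} = \sqrt{-4087 - \frac{1}{54}} = \sqrt{- \frac{220699}{54}} = \frac{i \sqrt{1324194}}{18}$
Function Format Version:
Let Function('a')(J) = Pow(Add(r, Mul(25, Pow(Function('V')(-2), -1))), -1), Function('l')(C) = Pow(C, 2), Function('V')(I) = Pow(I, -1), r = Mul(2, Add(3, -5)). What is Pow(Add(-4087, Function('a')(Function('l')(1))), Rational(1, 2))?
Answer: Mul(Rational(1, 18), I, Pow(1324194, Rational(1, 2))) ≈ Mul(63.930, I)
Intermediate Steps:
r = -4 (r = Mul(2, -2) = -4)
Function('a')(J) = Rational(-1, 54) (Function('a')(J) = Pow(Add(-4, Mul(25, Pow(Pow(-2, -1), -1))), -1) = Pow(Add(-4, Mul(25, Pow(Rational(-1, 2), -1))), -1) = Pow(Add(-4, Mul(25, -2)), -1) = Pow(Add(-4, -50), -1) = Pow(-54, -1) = Rational(-1, 54))
Pow(Add(-4087, Function('a')(Function('l')(1))), Rational(1, 2)) = Pow(Add(-4087, Rational(-1, 54)), Rational(1, 2)) = Pow(Rational(-220699, 54), Rational(1, 2)) = Mul(Rational(1, 18), I, Pow(1324194, Rational(1, 2)))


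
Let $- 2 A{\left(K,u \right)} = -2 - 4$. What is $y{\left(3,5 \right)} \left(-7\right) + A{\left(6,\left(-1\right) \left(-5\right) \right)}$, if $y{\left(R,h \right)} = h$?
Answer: $-32$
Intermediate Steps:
$A{\left(K,u \right)} = 3$ ($A{\left(K,u \right)} = - \frac{-2 - 4}{2} = \left(- \frac{1}{2}\right) \left(-6\right) = 3$)
$y{\left(3,5 \right)} \left(-7\right) + A{\left(6,\left(-1\right) \left(-5\right) \right)} = 5 \left(-7\right) + 3 = -35 + 3 = -32$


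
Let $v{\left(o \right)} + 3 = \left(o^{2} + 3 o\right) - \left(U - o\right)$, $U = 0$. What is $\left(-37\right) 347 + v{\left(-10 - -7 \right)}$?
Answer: $-12845$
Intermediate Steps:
$v{\left(o \right)} = -3 + o^{2} + 4 o$ ($v{\left(o \right)} = -3 + \left(\left(o^{2} + 3 o\right) + \left(o - 0\right)\right) = -3 + \left(\left(o^{2} + 3 o\right) + \left(o + 0\right)\right) = -3 + \left(\left(o^{2} + 3 o\right) + o\right) = -3 + \left(o^{2} + 4 o\right) = -3 + o^{2} + 4 o$)
$\left(-37\right) 347 + v{\left(-10 - -7 \right)} = \left(-37\right) 347 + \left(-3 + \left(-10 - -7\right)^{2} + 4 \left(-10 - -7\right)\right) = -12839 + \left(-3 + \left(-10 + 7\right)^{2} + 4 \left(-10 + 7\right)\right) = -12839 + \left(-3 + \left(-3\right)^{2} + 4 \left(-3\right)\right) = -12839 - 6 = -12845$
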